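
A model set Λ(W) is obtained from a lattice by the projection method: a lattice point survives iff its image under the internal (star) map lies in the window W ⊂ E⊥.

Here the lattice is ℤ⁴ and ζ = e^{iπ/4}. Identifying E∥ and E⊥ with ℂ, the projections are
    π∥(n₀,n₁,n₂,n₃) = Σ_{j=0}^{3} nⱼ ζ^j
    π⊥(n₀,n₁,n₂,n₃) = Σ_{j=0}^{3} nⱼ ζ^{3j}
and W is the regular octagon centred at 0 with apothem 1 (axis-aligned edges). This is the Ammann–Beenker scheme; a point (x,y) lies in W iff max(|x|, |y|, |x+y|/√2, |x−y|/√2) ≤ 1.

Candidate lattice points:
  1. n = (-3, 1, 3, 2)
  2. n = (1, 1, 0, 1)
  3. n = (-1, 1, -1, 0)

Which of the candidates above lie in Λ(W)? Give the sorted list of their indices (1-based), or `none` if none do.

none

π⊥(n) = n₀ + n₁ζ³ + n₂ζ⁶ + n₃ζ⁹ where ζ = e^{iπ/4}.
#1 (-3, 1, 3, 2): internal (-2.292893, -0.878680); octagon support 2.292893 vs apothem 1 → ∉ W
#2 (1, 1, 0, 1): internal (1.000000, 1.414214); octagon support 1.707107 vs apothem 1 → ∉ W
#3 (-1, 1, -1, 0): internal (-1.707107, 1.707107); octagon support 2.414214 vs apothem 1 → ∉ W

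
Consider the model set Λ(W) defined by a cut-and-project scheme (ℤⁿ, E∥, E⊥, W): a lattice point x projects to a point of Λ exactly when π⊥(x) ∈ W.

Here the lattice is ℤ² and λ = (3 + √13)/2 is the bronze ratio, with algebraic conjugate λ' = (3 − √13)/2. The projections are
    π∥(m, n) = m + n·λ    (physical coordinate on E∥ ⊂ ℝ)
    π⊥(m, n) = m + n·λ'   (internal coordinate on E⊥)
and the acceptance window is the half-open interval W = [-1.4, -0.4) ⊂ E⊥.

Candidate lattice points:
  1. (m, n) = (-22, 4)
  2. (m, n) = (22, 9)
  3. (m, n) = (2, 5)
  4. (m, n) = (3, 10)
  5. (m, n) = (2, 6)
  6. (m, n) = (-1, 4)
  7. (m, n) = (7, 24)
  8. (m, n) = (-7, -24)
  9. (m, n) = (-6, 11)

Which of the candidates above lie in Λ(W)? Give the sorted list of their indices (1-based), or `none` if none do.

λ' = (3−√13)/2 ≈ -0.3028.
#1 (-22,4): internal coord -22 + (4)·λ' = -23.2111; -23.2111 ∉ [-1.4, -0.4) → out
#2 (22,9): internal coord 22 + (9)·λ' = +19.2750; +19.2750 ∉ [-1.4, -0.4) → out
#3 (2,5): internal coord 2 + (5)·λ' = +0.4861; +0.4861 ∉ [-1.4, -0.4) → out
#4 (3,10): internal coord 3 + (10)·λ' = -0.0278; -0.0278 ∉ [-1.4, -0.4) → out
#5 (2,6): internal coord 2 + (6)·λ' = +0.1833; +0.1833 ∉ [-1.4, -0.4) → out
#6 (-1,4): internal coord -1 + (4)·λ' = -2.2111; -2.2111 ∉ [-1.4, -0.4) → out
#7 (7,24): internal coord 7 + (24)·λ' = -0.2666; -0.2666 ∉ [-1.4, -0.4) → out
#8 (-7,-24): internal coord -7 + (-24)·λ' = +0.2666; +0.2666 ∉ [-1.4, -0.4) → out
#9 (-6,11): internal coord -6 + (11)·λ' = -9.3305; -9.3305 ∉ [-1.4, -0.4) → out

none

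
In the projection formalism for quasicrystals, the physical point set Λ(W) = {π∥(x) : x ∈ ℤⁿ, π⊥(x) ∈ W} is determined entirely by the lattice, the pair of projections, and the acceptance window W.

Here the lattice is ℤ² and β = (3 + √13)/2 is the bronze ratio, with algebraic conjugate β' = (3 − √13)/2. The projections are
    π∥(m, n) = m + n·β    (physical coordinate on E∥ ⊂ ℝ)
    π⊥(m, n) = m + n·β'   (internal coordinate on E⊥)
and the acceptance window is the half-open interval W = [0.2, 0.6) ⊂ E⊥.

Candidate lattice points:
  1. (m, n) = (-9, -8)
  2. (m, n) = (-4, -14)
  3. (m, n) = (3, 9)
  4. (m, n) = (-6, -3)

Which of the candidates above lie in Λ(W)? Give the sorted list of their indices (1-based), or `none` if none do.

Numerically β ≈ 3.302776 and β' = −1/β ≈ -0.302776.
candidate 1: (m,n)=(-9,-8) → π∥ = -9-8·β ≈ -35.422205, π⊥ = -9-8·β' ≈ -6.577795 ∉ [0.2, 0.6) ⇒ out
candidate 2: (m,n)=(-4,-14) → π∥ = -4-14·β ≈ -50.238859, π⊥ = -4-14·β' ≈ 0.238859 ∈ [0.2, 0.6) ⇒ IN Λ
candidate 3: (m,n)=(3,9) → π∥ = 3+9·β ≈ 32.724981, π⊥ = 3+9·β' ≈ 0.275019 ∈ [0.2, 0.6) ⇒ IN Λ
candidate 4: (m,n)=(-6,-3) → π∥ = -6-3·β ≈ -15.908327, π⊥ = -6-3·β' ≈ -5.091673 ∉ [0.2, 0.6) ⇒ out

2, 3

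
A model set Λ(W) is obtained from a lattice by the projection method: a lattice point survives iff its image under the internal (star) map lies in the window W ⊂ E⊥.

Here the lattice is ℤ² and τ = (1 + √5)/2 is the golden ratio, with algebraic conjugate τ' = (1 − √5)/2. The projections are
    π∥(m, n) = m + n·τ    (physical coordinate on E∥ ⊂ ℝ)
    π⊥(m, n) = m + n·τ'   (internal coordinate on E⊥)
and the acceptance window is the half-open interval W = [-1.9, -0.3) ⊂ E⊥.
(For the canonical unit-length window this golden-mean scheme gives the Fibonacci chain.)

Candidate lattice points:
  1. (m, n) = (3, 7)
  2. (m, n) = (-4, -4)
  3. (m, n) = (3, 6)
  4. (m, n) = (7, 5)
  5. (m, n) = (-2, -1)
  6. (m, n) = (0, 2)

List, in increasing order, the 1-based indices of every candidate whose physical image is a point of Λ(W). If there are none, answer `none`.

Numerically τ ≈ 1.618034 and τ' = −1/τ ≈ -0.618034.
#1 (3,7): internal coord 3 + (7)·τ' = -1.326238; -1.326238 ∈ [-1.9, -0.3) → IN Λ
#2 (-4,-4): internal coord -4 + (-4)·τ' = -1.527864; -1.527864 ∈ [-1.9, -0.3) → IN Λ
#3 (3,6): internal coord 3 + (6)·τ' = -0.708204; -0.708204 ∈ [-1.9, -0.3) → IN Λ
#4 (7,5): internal coord 7 + (5)·τ' = +3.909830; +3.909830 ∉ [-1.9, -0.3) → out
#5 (-2,-1): internal coord -2 + (-1)·τ' = -1.381966; -1.381966 ∈ [-1.9, -0.3) → IN Λ
#6 (0,2): internal coord 0 + (2)·τ' = -1.236068; -1.236068 ∈ [-1.9, -0.3) → IN Λ

1, 2, 3, 5, 6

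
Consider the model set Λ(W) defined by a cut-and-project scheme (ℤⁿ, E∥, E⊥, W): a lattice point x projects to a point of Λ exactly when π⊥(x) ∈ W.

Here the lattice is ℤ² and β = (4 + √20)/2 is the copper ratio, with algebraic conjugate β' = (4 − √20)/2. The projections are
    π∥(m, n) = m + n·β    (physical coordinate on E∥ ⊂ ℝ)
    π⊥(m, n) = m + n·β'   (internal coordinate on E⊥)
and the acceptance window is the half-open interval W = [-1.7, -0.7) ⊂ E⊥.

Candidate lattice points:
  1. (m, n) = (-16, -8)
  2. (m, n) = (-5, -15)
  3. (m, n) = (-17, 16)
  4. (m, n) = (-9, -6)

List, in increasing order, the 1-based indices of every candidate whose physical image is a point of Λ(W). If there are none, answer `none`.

2

β' = (4−√20)/2 ≈ -0.23607.
#1 (-16,-8): internal coord -16 + (-8)·β' = -14.11146; -14.11146 ∉ [-1.7, -0.7) → out
#2 (-5,-15): internal coord -5 + (-15)·β' = -1.45898; -1.45898 ∈ [-1.7, -0.7) → IN Λ
#3 (-17,16): internal coord -17 + (16)·β' = -20.77709; -20.77709 ∉ [-1.7, -0.7) → out
#4 (-9,-6): internal coord -9 + (-6)·β' = -7.58359; -7.58359 ∉ [-1.7, -0.7) → out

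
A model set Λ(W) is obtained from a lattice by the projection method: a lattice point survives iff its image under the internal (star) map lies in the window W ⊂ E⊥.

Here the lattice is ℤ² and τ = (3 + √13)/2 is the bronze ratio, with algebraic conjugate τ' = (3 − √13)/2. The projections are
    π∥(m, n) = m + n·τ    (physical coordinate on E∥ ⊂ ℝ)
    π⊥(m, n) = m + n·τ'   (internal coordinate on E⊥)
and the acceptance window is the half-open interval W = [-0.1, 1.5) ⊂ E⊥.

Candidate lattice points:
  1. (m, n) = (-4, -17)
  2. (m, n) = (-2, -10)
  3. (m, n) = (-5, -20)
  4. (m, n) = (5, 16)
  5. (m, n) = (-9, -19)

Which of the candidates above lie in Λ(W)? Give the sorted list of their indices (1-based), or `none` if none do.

Numerically τ ≈ 3.3028 and τ' = −1/τ ≈ -0.3028.
#1 (-4,-17): internal coord -4 + (-17)·τ' = +1.1472; +1.1472 ∈ [-0.1, 1.5) → IN Λ
#2 (-2,-10): internal coord -2 + (-10)·τ' = +1.0278; +1.0278 ∈ [-0.1, 1.5) → IN Λ
#3 (-5,-20): internal coord -5 + (-20)·τ' = +1.0555; +1.0555 ∈ [-0.1, 1.5) → IN Λ
#4 (5,16): internal coord 5 + (16)·τ' = +0.1556; +0.1556 ∈ [-0.1, 1.5) → IN Λ
#5 (-9,-19): internal coord -9 + (-19)·τ' = -3.2473; -3.2473 ∉ [-0.1, 1.5) → out

1, 2, 3, 4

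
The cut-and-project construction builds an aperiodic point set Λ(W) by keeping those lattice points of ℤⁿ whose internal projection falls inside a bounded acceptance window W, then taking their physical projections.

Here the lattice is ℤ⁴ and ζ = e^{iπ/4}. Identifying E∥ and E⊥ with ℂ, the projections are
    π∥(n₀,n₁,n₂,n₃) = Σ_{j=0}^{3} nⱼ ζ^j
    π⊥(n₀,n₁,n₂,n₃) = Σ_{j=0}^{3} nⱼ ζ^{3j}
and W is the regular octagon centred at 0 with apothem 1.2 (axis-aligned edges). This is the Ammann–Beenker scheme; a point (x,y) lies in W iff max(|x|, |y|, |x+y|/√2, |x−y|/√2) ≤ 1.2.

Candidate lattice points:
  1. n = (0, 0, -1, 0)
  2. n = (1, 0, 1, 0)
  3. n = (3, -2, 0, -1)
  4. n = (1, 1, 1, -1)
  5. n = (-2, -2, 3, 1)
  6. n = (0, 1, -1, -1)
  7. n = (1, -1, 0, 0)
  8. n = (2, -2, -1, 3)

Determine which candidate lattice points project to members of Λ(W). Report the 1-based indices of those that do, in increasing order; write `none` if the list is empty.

1, 4

With ζ = e^{iπ/4} the internal vectors are ζ^0,ζ^3,ζ^6,ζ^9.
#1 (0, 0, -1, 0): internal (0.00000, 1.00000); octagon support 1.00000 vs apothem 1.2 → ∈ W
#2 (1, 0, 1, 0): internal (1.00000, -1.00000); octagon support 1.41421 vs apothem 1.2 → ∉ W
#3 (3, -2, 0, -1): internal (3.70711, -2.12132); octagon support 4.12132 vs apothem 1.2 → ∉ W
#4 (1, 1, 1, -1): internal (-0.41421, -1.00000); octagon support 1.00000 vs apothem 1.2 → ∈ W
#5 (-2, -2, 3, 1): internal (0.12132, -3.70711); octagon support 3.70711 vs apothem 1.2 → ∉ W
#6 (0, 1, -1, -1): internal (-1.41421, 1.00000); octagon support 1.70711 vs apothem 1.2 → ∉ W
#7 (1, -1, 0, 0): internal (1.70711, -0.70711); octagon support 1.70711 vs apothem 1.2 → ∉ W
#8 (2, -2, -1, 3): internal (5.53553, 1.70711); octagon support 5.53553 vs apothem 1.2 → ∉ W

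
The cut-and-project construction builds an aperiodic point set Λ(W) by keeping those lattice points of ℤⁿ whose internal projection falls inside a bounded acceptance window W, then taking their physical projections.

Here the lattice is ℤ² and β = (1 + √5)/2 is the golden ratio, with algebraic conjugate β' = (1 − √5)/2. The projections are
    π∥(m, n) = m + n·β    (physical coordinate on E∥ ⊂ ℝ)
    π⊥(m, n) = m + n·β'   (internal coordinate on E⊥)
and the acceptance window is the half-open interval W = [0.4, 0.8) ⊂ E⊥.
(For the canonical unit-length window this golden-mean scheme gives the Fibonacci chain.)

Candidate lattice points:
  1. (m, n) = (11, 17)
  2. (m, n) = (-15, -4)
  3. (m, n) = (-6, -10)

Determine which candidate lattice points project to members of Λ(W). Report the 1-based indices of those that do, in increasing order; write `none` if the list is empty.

1

β' = (1−√5)/2 ≈ -0.618034.
#1 (11,17): internal coord 11 + (17)·β' = +0.493422; +0.493422 ∈ [0.4, 0.8) → IN Λ
#2 (-15,-4): internal coord -15 + (-4)·β' = -12.527864; -12.527864 ∉ [0.4, 0.8) → out
#3 (-6,-10): internal coord -6 + (-10)·β' = +0.180340; +0.180340 ∉ [0.4, 0.8) → out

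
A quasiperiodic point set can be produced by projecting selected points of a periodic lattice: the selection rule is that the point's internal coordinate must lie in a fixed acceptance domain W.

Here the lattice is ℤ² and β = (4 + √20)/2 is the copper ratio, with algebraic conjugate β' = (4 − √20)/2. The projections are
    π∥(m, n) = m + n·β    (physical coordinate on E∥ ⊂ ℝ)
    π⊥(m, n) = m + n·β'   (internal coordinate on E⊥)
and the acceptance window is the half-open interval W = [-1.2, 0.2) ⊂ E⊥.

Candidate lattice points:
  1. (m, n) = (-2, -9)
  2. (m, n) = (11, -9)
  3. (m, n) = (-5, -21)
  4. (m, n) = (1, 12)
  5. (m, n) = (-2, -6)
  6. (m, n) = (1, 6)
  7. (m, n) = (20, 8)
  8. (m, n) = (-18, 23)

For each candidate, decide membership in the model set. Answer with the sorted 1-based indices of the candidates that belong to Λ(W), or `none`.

1, 3, 5, 6

β' = (4−√20)/2 ≈ -0.236068.
candidate 1: (m,n)=(-2,-9) → π∥ = -2-9·β ≈ -40.124612, π⊥ = -2-9·β' ≈ 0.124612 ∈ [-1.2, 0.2) ⇒ IN Λ
candidate 2: (m,n)=(11,-9) → π∥ = 11-9·β ≈ -27.124612, π⊥ = 11-9·β' ≈ 13.124612 ∉ [-1.2, 0.2) ⇒ out
candidate 3: (m,n)=(-5,-21) → π∥ = -5-21·β ≈ -93.957428, π⊥ = -5-21·β' ≈ -0.042572 ∈ [-1.2, 0.2) ⇒ IN Λ
candidate 4: (m,n)=(1,12) → π∥ = 1+12·β ≈ 51.832816, π⊥ = 1+12·β' ≈ -1.832816 ∉ [-1.2, 0.2) ⇒ out
candidate 5: (m,n)=(-2,-6) → π∥ = -2-6·β ≈ -27.416408, π⊥ = -2-6·β' ≈ -0.583592 ∈ [-1.2, 0.2) ⇒ IN Λ
candidate 6: (m,n)=(1,6) → π∥ = 1+6·β ≈ 26.416408, π⊥ = 1+6·β' ≈ -0.416408 ∈ [-1.2, 0.2) ⇒ IN Λ
candidate 7: (m,n)=(20,8) → π∥ = 20+8·β ≈ 53.888544, π⊥ = 20+8·β' ≈ 18.111456 ∉ [-1.2, 0.2) ⇒ out
candidate 8: (m,n)=(-18,23) → π∥ = -18+23·β ≈ 79.429563, π⊥ = -18+23·β' ≈ -23.429563 ∉ [-1.2, 0.2) ⇒ out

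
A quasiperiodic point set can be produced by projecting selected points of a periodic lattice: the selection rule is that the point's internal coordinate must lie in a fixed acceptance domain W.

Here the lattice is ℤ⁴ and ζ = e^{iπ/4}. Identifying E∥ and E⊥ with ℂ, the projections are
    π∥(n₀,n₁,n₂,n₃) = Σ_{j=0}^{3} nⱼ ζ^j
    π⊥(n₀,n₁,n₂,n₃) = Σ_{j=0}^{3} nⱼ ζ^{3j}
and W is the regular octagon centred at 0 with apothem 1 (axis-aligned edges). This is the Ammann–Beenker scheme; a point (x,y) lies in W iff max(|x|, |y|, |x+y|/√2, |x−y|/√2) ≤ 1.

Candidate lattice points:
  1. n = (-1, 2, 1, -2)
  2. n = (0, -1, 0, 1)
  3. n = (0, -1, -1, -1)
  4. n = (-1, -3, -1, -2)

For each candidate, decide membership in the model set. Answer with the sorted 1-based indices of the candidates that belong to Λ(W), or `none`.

With ζ = e^{iπ/4} the internal vectors are ζ^0,ζ^3,ζ^6,ζ^9.
candidate 1: n = (-1, 2, 1, -2) → π⊥ ≈ (-3.82843, -1.00000); max(|x|,|y|,|x±y|/√2) = 3.82843 > 1 ⇒ ∉ W
candidate 2: n = (0, -1, 0, 1) → π⊥ ≈ (+1.41421, +0.00000); max(|x|,|y|,|x±y|/√2) = 1.41421 > 1 ⇒ ∉ W
candidate 3: n = (0, -1, -1, -1) → π⊥ ≈ (+0.00000, -0.41421); max(|x|,|y|,|x±y|/√2) = 0.41421 ≤ 1 ⇒ ∈ W
candidate 4: n = (-1, -3, -1, -2) → π⊥ ≈ (-0.29289, -2.53553); max(|x|,|y|,|x±y|/√2) = 2.53553 > 1 ⇒ ∉ W

3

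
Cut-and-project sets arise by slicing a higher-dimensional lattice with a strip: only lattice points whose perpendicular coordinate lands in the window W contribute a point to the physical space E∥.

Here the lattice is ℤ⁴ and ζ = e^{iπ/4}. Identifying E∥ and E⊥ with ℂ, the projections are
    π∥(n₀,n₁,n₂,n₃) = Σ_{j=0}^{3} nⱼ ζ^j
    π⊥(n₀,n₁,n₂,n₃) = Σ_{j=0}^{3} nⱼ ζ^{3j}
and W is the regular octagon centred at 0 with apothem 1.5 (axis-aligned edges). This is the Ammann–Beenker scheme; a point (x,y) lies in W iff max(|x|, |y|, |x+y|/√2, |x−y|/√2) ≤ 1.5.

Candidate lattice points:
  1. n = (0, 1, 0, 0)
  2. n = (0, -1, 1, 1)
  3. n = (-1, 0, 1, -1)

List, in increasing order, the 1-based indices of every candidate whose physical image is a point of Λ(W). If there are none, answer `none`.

With ζ = e^{iπ/4} the internal vectors are ζ^0,ζ^3,ζ^6,ζ^9.
candidate 1: n = (0, 1, 0, 0) → π⊥ ≈ (-0.70711, +0.70711); max(|x|,|y|,|x±y|/√2) = 1.00000 ≤ 1.5 ⇒ ∈ W
candidate 2: n = (0, -1, 1, 1) → π⊥ ≈ (+1.41421, -1.00000); max(|x|,|y|,|x±y|/√2) = 1.70711 > 1.5 ⇒ ∉ W
candidate 3: n = (-1, 0, 1, -1) → π⊥ ≈ (-1.70711, -1.70711); max(|x|,|y|,|x±y|/√2) = 2.41421 > 1.5 ⇒ ∉ W

1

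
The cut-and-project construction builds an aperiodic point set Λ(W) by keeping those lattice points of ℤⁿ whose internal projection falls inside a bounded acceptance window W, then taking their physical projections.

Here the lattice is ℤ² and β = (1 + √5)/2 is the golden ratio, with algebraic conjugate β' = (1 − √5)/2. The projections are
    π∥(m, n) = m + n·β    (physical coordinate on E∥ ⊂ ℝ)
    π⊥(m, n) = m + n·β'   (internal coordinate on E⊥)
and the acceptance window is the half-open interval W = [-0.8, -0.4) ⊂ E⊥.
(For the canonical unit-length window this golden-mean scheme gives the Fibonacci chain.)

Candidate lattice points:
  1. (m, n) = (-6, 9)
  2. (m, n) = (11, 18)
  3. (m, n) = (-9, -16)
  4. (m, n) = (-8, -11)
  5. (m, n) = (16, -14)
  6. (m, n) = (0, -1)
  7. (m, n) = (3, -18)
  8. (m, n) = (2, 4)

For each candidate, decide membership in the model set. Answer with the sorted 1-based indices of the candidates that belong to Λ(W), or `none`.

8

β' = (1−√5)/2 ≈ -0.61803.
[1] lift (-6,9): star map gives -11.56231; window check -0.8 ≤ -11.56231 < -0.4 is false → out
[2] lift (11,18): star map gives -0.12461; window check -0.8 ≤ -0.12461 < -0.4 is false → out
[3] lift (-9,-16): star map gives 0.88854; window check -0.8 ≤ 0.88854 < -0.4 is false → out
[4] lift (-8,-11): star map gives -1.20163; window check -0.8 ≤ -1.20163 < -0.4 is false → out
[5] lift (16,-14): star map gives 24.65248; window check -0.8 ≤ 24.65248 < -0.4 is false → out
[6] lift (0,-1): star map gives 0.61803; window check -0.8 ≤ 0.61803 < -0.4 is false → out
[7] lift (3,-18): star map gives 14.12461; window check -0.8 ≤ 14.12461 < -0.4 is false → out
[8] lift (2,4): star map gives -0.47214; window check -0.8 ≤ -0.47214 < -0.4 is true → IN Λ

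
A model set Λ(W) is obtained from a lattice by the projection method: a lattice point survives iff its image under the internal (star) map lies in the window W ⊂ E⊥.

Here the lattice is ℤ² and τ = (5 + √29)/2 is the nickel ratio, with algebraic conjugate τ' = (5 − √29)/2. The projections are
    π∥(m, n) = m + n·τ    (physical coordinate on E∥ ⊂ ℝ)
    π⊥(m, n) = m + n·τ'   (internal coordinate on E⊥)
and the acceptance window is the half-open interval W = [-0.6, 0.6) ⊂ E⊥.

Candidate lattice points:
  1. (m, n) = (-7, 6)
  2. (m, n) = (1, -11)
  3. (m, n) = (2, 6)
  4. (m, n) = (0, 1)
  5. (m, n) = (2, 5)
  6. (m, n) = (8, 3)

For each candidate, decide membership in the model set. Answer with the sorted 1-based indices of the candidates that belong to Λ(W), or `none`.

Numerically τ ≈ 5.19258 and τ' = −1/τ ≈ -0.19258.
#1 (-7,6): internal coord -7 + (6)·τ' = -8.15549; -8.15549 ∉ [-0.6, 0.6) → out
#2 (1,-11): internal coord 1 + (-11)·τ' = +3.11841; +3.11841 ∉ [-0.6, 0.6) → out
#3 (2,6): internal coord 2 + (6)·τ' = +0.84451; +0.84451 ∉ [-0.6, 0.6) → out
#4 (0,1): internal coord 0 + (1)·τ' = -0.19258; -0.19258 ∈ [-0.6, 0.6) → IN Λ
#5 (2,5): internal coord 2 + (5)·τ' = +1.03709; +1.03709 ∉ [-0.6, 0.6) → out
#6 (8,3): internal coord 8 + (3)·τ' = +7.42225; +7.42225 ∉ [-0.6, 0.6) → out

4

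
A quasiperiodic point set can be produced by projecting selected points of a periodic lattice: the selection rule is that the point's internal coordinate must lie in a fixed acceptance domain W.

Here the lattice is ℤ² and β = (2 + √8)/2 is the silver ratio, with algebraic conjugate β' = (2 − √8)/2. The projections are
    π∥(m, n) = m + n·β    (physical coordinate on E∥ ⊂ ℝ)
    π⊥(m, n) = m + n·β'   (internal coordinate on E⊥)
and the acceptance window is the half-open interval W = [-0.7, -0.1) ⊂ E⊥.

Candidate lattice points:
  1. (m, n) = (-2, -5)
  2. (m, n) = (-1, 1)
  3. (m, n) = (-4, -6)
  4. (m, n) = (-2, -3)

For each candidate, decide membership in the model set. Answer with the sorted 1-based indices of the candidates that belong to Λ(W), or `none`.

none

Compute β' = (2−√8)/2 = -0.414214, so π⊥(m,n) = m -0.414214·n.
[1] lift (-2,-5): star map gives 0.071068; window check -0.7 ≤ 0.071068 < -0.1 is false → out
[2] lift (-1,1): star map gives -1.414214; window check -0.7 ≤ -1.414214 < -0.1 is false → out
[3] lift (-4,-6): star map gives -1.514719; window check -0.7 ≤ -1.514719 < -0.1 is false → out
[4] lift (-2,-3): star map gives -0.757359; window check -0.7 ≤ -0.757359 < -0.1 is false → out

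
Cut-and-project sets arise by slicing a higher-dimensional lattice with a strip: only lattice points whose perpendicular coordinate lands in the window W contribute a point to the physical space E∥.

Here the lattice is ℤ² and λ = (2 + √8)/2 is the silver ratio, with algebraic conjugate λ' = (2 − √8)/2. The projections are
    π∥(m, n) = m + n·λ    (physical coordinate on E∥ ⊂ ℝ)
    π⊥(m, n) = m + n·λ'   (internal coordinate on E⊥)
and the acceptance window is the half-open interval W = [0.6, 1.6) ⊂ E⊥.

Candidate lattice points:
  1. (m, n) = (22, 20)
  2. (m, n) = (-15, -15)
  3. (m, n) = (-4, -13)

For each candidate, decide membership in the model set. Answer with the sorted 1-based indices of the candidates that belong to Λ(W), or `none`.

λ' = (2−√8)/2 ≈ -0.414214.
candidate 1: (m,n)=(22,20) → π∥ = 22+20·λ ≈ 70.284271, π⊥ = 22+20·λ' ≈ 13.715729 ∉ [0.6, 1.6) ⇒ out
candidate 2: (m,n)=(-15,-15) → π∥ = -15-15·λ ≈ -51.213203, π⊥ = -15-15·λ' ≈ -8.786797 ∉ [0.6, 1.6) ⇒ out
candidate 3: (m,n)=(-4,-13) → π∥ = -4-13·λ ≈ -35.384776, π⊥ = -4-13·λ' ≈ 1.384776 ∈ [0.6, 1.6) ⇒ IN Λ

3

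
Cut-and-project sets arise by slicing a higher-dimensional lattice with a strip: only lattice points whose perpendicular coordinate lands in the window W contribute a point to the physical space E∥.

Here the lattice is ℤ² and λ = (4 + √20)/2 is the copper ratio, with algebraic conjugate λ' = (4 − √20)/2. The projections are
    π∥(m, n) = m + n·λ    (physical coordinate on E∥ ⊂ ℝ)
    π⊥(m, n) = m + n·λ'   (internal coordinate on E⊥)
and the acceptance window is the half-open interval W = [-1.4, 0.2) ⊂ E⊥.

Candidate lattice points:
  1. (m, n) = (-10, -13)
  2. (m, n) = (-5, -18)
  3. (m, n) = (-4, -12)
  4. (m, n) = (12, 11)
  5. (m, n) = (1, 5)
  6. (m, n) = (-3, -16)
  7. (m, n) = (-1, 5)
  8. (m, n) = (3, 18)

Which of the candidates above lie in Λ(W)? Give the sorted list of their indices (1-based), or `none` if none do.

2, 3, 5, 8

λ' = (4−√20)/2 ≈ -0.236068.
[1] lift (-10,-13): star map gives -6.931116; window check -1.4 ≤ -6.931116 < 0.2 is false → out
[2] lift (-5,-18): star map gives -0.750776; window check -1.4 ≤ -0.750776 < 0.2 is true → IN Λ
[3] lift (-4,-12): star map gives -1.167184; window check -1.4 ≤ -1.167184 < 0.2 is true → IN Λ
[4] lift (12,11): star map gives 9.403252; window check -1.4 ≤ 9.403252 < 0.2 is false → out
[5] lift (1,5): star map gives -0.180340; window check -1.4 ≤ -0.180340 < 0.2 is true → IN Λ
[6] lift (-3,-16): star map gives 0.777088; window check -1.4 ≤ 0.777088 < 0.2 is false → out
[7] lift (-1,5): star map gives -2.180340; window check -1.4 ≤ -2.180340 < 0.2 is false → out
[8] lift (3,18): star map gives -1.249224; window check -1.4 ≤ -1.249224 < 0.2 is true → IN Λ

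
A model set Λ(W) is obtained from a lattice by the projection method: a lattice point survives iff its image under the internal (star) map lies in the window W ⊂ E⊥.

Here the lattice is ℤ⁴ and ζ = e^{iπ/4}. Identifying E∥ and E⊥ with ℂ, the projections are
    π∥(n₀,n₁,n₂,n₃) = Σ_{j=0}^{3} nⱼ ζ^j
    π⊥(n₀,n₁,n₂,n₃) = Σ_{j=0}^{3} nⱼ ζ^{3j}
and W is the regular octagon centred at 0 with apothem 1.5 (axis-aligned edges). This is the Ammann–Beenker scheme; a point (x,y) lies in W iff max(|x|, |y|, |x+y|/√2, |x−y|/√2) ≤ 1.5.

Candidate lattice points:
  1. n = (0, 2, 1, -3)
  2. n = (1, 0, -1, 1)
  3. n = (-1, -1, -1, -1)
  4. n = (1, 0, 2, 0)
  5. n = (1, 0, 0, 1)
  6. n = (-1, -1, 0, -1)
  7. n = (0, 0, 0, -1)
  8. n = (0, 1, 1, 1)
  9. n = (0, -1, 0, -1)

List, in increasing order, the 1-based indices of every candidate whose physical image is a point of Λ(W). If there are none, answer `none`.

3, 7, 8, 9

π⊥(n) = n₀ + n₁ζ³ + n₂ζ⁶ + n₃ζ⁹ where ζ = e^{iπ/4}.
candidate 1: n = (0, 2, 1, -3) → π⊥ ≈ (-3.53553, -1.70711); max(|x|,|y|,|x±y|/√2) = 3.70711 > 1.5 ⇒ ∉ W
candidate 2: n = (1, 0, -1, 1) → π⊥ ≈ (+1.70711, +1.70711); max(|x|,|y|,|x±y|/√2) = 2.41421 > 1.5 ⇒ ∉ W
candidate 3: n = (-1, -1, -1, -1) → π⊥ ≈ (-1.00000, -0.41421); max(|x|,|y|,|x±y|/√2) = 1.00000 ≤ 1.5 ⇒ ∈ W
candidate 4: n = (1, 0, 2, 0) → π⊥ ≈ (+1.00000, -2.00000); max(|x|,|y|,|x±y|/√2) = 2.12132 > 1.5 ⇒ ∉ W
candidate 5: n = (1, 0, 0, 1) → π⊥ ≈ (+1.70711, +0.70711); max(|x|,|y|,|x±y|/√2) = 1.70711 > 1.5 ⇒ ∉ W
candidate 6: n = (-1, -1, 0, -1) → π⊥ ≈ (-1.00000, -1.41421); max(|x|,|y|,|x±y|/√2) = 1.70711 > 1.5 ⇒ ∉ W
candidate 7: n = (0, 0, 0, -1) → π⊥ ≈ (-0.70711, -0.70711); max(|x|,|y|,|x±y|/√2) = 1.00000 ≤ 1.5 ⇒ ∈ W
candidate 8: n = (0, 1, 1, 1) → π⊥ ≈ (+0.00000, +0.41421); max(|x|,|y|,|x±y|/√2) = 0.41421 ≤ 1.5 ⇒ ∈ W
candidate 9: n = (0, -1, 0, -1) → π⊥ ≈ (+0.00000, -1.41421); max(|x|,|y|,|x±y|/√2) = 1.41421 ≤ 1.5 ⇒ ∈ W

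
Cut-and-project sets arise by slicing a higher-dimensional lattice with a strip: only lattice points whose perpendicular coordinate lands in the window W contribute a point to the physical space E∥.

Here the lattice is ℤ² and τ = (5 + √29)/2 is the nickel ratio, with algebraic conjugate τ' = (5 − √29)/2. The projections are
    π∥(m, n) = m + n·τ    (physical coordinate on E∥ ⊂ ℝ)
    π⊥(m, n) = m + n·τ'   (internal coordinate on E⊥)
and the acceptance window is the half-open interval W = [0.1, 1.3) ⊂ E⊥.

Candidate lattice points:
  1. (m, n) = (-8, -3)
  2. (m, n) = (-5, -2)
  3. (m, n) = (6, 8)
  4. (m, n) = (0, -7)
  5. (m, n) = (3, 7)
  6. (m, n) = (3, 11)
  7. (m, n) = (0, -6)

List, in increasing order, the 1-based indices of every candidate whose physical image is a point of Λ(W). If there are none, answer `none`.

6, 7

Compute τ' = (5−√29)/2 = -0.192582, so π⊥(m,n) = m -0.192582·n.
candidate 1: (m,n)=(-8,-3) → π∥ = -8-3·τ ≈ -23.577747, π⊥ = -8-3·τ' ≈ -7.422253 ∉ [0.1, 1.3) ⇒ out
candidate 2: (m,n)=(-5,-2) → π∥ = -5-2·τ ≈ -15.385165, π⊥ = -5-2·τ' ≈ -4.614835 ∉ [0.1, 1.3) ⇒ out
candidate 3: (m,n)=(6,8) → π∥ = 6+8·τ ≈ 47.540659, π⊥ = 6+8·τ' ≈ 4.459341 ∉ [0.1, 1.3) ⇒ out
candidate 4: (m,n)=(0,-7) → π∥ = 0-7·τ ≈ -36.348077, π⊥ = 0-7·τ' ≈ 1.348077 ∉ [0.1, 1.3) ⇒ out
candidate 5: (m,n)=(3,7) → π∥ = 3+7·τ ≈ 39.348077, π⊥ = 3+7·τ' ≈ 1.651923 ∉ [0.1, 1.3) ⇒ out
candidate 6: (m,n)=(3,11) → π∥ = 3+11·τ ≈ 60.118406, π⊥ = 3+11·τ' ≈ 0.881594 ∈ [0.1, 1.3) ⇒ IN Λ
candidate 7: (m,n)=(0,-6) → π∥ = 0-6·τ ≈ -31.155494, π⊥ = 0-6·τ' ≈ 1.155494 ∈ [0.1, 1.3) ⇒ IN Λ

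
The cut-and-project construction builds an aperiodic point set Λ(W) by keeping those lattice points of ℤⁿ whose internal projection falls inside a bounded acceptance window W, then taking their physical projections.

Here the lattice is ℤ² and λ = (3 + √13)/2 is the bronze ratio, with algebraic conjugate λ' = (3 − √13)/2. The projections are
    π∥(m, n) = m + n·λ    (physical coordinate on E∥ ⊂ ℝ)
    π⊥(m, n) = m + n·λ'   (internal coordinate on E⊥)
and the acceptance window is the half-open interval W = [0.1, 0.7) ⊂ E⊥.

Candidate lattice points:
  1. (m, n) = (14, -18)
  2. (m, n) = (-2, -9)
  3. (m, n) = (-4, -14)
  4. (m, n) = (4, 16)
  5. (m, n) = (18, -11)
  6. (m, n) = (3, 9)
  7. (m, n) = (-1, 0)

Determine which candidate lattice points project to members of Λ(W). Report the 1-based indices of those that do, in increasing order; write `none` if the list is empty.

λ' = (3−√13)/2 ≈ -0.3028.
candidate 1: (m,n)=(14,-18) → π∥ = 14-18·λ ≈ -45.4500, π⊥ = 14-18·λ' ≈ 19.4500 ∉ [0.1, 0.7) ⇒ out
candidate 2: (m,n)=(-2,-9) → π∥ = -2-9·λ ≈ -31.7250, π⊥ = -2-9·λ' ≈ 0.7250 ∉ [0.1, 0.7) ⇒ out
candidate 3: (m,n)=(-4,-14) → π∥ = -4-14·λ ≈ -50.2389, π⊥ = -4-14·λ' ≈ 0.2389 ∈ [0.1, 0.7) ⇒ IN Λ
candidate 4: (m,n)=(4,16) → π∥ = 4+16·λ ≈ 56.8444, π⊥ = 4+16·λ' ≈ -0.8444 ∉ [0.1, 0.7) ⇒ out
candidate 5: (m,n)=(18,-11) → π∥ = 18-11·λ ≈ -18.3305, π⊥ = 18-11·λ' ≈ 21.3305 ∉ [0.1, 0.7) ⇒ out
candidate 6: (m,n)=(3,9) → π∥ = 3+9·λ ≈ 32.7250, π⊥ = 3+9·λ' ≈ 0.2750 ∈ [0.1, 0.7) ⇒ IN Λ
candidate 7: (m,n)=(-1,0) → π∥ = -1+0·λ ≈ -1.0000, π⊥ = -1+0·λ' ≈ -1.0000 ∉ [0.1, 0.7) ⇒ out

3, 6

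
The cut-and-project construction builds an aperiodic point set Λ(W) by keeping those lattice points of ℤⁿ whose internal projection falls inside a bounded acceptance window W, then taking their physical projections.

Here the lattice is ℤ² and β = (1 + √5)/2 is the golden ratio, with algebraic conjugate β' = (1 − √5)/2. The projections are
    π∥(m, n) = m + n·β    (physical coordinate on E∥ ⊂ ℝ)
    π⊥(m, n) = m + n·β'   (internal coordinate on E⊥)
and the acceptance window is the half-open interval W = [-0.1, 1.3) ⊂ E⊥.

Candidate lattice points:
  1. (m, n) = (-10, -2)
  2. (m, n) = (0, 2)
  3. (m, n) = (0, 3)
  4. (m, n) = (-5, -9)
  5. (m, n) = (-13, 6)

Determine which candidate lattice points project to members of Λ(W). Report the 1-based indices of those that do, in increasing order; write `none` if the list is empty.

β' = (1−√5)/2 ≈ -0.6180.
#1 (-10,-2): internal coord -10 + (-2)·β' = -8.7639; -8.7639 ∉ [-0.1, 1.3) → out
#2 (0,2): internal coord 0 + (2)·β' = -1.2361; -1.2361 ∉ [-0.1, 1.3) → out
#3 (0,3): internal coord 0 + (3)·β' = -1.8541; -1.8541 ∉ [-0.1, 1.3) → out
#4 (-5,-9): internal coord -5 + (-9)·β' = +0.5623; +0.5623 ∈ [-0.1, 1.3) → IN Λ
#5 (-13,6): internal coord -13 + (6)·β' = -16.7082; -16.7082 ∉ [-0.1, 1.3) → out

4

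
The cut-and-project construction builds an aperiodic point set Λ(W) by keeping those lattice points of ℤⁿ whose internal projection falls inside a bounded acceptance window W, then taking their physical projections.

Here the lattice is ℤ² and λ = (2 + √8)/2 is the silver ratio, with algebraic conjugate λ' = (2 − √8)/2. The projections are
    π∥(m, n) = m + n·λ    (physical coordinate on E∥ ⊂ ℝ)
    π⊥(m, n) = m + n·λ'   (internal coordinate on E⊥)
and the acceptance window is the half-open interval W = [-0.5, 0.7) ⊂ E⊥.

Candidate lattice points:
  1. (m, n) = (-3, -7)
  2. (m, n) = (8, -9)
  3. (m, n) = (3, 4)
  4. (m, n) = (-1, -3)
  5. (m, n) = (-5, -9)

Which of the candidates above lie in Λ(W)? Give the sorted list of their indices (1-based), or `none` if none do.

1, 4

λ' = (2−√8)/2 ≈ -0.41421.
#1 (-3,-7): internal coord -3 + (-7)·λ' = -0.10051; -0.10051 ∈ [-0.5, 0.7) → IN Λ
#2 (8,-9): internal coord 8 + (-9)·λ' = +11.72792; +11.72792 ∉ [-0.5, 0.7) → out
#3 (3,4): internal coord 3 + (4)·λ' = +1.34315; +1.34315 ∉ [-0.5, 0.7) → out
#4 (-1,-3): internal coord -1 + (-3)·λ' = +0.24264; +0.24264 ∈ [-0.5, 0.7) → IN Λ
#5 (-5,-9): internal coord -5 + (-9)·λ' = -1.27208; -1.27208 ∉ [-0.5, 0.7) → out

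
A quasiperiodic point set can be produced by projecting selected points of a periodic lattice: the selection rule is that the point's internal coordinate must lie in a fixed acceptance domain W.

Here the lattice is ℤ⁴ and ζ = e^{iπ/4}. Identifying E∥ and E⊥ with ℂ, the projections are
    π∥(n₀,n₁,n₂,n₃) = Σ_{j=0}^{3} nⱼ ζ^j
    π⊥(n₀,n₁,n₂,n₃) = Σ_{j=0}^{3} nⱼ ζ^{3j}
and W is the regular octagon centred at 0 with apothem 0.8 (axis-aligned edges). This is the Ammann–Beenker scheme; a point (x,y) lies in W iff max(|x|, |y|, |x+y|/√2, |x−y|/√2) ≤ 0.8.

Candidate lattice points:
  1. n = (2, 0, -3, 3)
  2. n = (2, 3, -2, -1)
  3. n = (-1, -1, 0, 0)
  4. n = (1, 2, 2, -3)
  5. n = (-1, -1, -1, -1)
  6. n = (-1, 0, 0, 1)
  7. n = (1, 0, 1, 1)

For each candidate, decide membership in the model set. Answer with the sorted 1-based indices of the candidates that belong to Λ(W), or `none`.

3, 6

With ζ = e^{iπ/4} the internal vectors are ζ^0,ζ^3,ζ^6,ζ^9.
candidate 1: n = (2, 0, -3, 3) → π⊥ ≈ (+4.121320, +5.121320); max(|x|,|y|,|x±y|/√2) = 6.535534 > 0.8 ⇒ ∉ W
candidate 2: n = (2, 3, -2, -1) → π⊥ ≈ (-0.828427, +3.414214); max(|x|,|y|,|x±y|/√2) = 3.414214 > 0.8 ⇒ ∉ W
candidate 3: n = (-1, -1, 0, 0) → π⊥ ≈ (-0.292893, -0.707107); max(|x|,|y|,|x±y|/√2) = 0.707107 ≤ 0.8 ⇒ ∈ W
candidate 4: n = (1, 2, 2, -3) → π⊥ ≈ (-2.535534, -2.707107); max(|x|,|y|,|x±y|/√2) = 3.707107 > 0.8 ⇒ ∉ W
candidate 5: n = (-1, -1, -1, -1) → π⊥ ≈ (-1.000000, -0.414214); max(|x|,|y|,|x±y|/√2) = 1.000000 > 0.8 ⇒ ∉ W
candidate 6: n = (-1, 0, 0, 1) → π⊥ ≈ (-0.292893, +0.707107); max(|x|,|y|,|x±y|/√2) = 0.707107 ≤ 0.8 ⇒ ∈ W
candidate 7: n = (1, 0, 1, 1) → π⊥ ≈ (+1.707107, -0.292893); max(|x|,|y|,|x±y|/√2) = 1.707107 > 0.8 ⇒ ∉ W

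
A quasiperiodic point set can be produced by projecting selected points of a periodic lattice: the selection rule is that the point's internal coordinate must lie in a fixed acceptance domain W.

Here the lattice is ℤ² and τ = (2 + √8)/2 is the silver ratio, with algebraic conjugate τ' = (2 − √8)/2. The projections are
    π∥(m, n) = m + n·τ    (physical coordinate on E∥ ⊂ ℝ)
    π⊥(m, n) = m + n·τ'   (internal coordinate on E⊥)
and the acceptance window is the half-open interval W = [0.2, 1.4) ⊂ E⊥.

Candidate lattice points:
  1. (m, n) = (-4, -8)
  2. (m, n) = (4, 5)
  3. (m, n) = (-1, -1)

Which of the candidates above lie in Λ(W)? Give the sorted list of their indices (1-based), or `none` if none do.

none

Numerically τ ≈ 2.41421 and τ' = −1/τ ≈ -0.41421.
[1] lift (-4,-8): star map gives -0.68629; window check 0.2 ≤ -0.68629 < 1.4 is false → out
[2] lift (4,5): star map gives 1.92893; window check 0.2 ≤ 1.92893 < 1.4 is false → out
[3] lift (-1,-1): star map gives -0.58579; window check 0.2 ≤ -0.58579 < 1.4 is false → out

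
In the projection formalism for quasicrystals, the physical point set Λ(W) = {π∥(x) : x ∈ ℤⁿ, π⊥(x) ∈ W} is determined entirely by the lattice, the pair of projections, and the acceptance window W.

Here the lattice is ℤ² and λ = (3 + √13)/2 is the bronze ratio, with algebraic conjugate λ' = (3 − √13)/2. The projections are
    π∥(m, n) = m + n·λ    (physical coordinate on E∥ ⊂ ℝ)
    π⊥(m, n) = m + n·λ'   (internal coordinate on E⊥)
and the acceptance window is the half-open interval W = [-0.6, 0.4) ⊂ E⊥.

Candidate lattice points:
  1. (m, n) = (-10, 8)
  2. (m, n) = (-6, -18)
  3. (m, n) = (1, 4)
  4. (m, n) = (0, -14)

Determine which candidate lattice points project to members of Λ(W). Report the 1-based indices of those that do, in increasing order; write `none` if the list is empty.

2, 3

λ' = (3−√13)/2 ≈ -0.3028.
[1] lift (-10,8): star map gives -12.4222; window check -0.6 ≤ -12.4222 < 0.4 is false → out
[2] lift (-6,-18): star map gives -0.5500; window check -0.6 ≤ -0.5500 < 0.4 is true → IN Λ
[3] lift (1,4): star map gives -0.2111; window check -0.6 ≤ -0.2111 < 0.4 is true → IN Λ
[4] lift (0,-14): star map gives 4.2389; window check -0.6 ≤ 4.2389 < 0.4 is false → out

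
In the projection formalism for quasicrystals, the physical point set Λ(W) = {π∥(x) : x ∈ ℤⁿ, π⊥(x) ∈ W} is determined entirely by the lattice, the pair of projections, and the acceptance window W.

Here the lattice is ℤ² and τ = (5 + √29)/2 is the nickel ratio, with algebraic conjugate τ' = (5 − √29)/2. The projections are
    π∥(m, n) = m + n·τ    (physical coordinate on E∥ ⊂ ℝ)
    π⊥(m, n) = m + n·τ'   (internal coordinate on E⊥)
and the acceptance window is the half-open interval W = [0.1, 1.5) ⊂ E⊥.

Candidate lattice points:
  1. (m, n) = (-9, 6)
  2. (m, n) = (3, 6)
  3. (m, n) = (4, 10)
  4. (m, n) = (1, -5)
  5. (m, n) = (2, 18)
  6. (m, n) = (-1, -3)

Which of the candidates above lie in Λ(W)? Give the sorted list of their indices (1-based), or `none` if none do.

Compute τ' = (5−√29)/2 = -0.19258, so π⊥(m,n) = m -0.19258·n.
[1] lift (-9,6): star map gives -10.15549; window check 0.1 ≤ -10.15549 < 1.5 is false → out
[2] lift (3,6): star map gives 1.84451; window check 0.1 ≤ 1.84451 < 1.5 is false → out
[3] lift (4,10): star map gives 2.07418; window check 0.1 ≤ 2.07418 < 1.5 is false → out
[4] lift (1,-5): star map gives 1.96291; window check 0.1 ≤ 1.96291 < 1.5 is false → out
[5] lift (2,18): star map gives -1.46648; window check 0.1 ≤ -1.46648 < 1.5 is false → out
[6] lift (-1,-3): star map gives -0.42225; window check 0.1 ≤ -0.42225 < 1.5 is false → out

none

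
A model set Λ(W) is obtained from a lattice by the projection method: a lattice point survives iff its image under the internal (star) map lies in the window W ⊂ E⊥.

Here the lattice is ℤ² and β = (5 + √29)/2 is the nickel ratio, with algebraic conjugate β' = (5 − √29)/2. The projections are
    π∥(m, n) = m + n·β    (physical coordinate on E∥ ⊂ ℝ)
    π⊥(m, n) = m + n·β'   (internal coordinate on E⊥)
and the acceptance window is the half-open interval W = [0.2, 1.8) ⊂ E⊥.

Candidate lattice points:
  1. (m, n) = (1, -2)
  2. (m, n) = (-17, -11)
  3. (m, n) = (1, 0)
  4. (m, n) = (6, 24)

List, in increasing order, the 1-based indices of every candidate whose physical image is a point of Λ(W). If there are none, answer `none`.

Compute β' = (5−√29)/2 = -0.192582, so π⊥(m,n) = m -0.192582·n.
candidate 1: (m,n)=(1,-2) → π∥ = 1-2·β ≈ -9.385165, π⊥ = 1-2·β' ≈ 1.385165 ∈ [0.2, 1.8) ⇒ IN Λ
candidate 2: (m,n)=(-17,-11) → π∥ = -17-11·β ≈ -74.118406, π⊥ = -17-11·β' ≈ -14.881594 ∉ [0.2, 1.8) ⇒ out
candidate 3: (m,n)=(1,0) → π∥ = 1+0·β ≈ 1.000000, π⊥ = 1+0·β' ≈ 1.000000 ∈ [0.2, 1.8) ⇒ IN Λ
candidate 4: (m,n)=(6,24) → π∥ = 6+24·β ≈ 130.621978, π⊥ = 6+24·β' ≈ 1.378022 ∈ [0.2, 1.8) ⇒ IN Λ

1, 3, 4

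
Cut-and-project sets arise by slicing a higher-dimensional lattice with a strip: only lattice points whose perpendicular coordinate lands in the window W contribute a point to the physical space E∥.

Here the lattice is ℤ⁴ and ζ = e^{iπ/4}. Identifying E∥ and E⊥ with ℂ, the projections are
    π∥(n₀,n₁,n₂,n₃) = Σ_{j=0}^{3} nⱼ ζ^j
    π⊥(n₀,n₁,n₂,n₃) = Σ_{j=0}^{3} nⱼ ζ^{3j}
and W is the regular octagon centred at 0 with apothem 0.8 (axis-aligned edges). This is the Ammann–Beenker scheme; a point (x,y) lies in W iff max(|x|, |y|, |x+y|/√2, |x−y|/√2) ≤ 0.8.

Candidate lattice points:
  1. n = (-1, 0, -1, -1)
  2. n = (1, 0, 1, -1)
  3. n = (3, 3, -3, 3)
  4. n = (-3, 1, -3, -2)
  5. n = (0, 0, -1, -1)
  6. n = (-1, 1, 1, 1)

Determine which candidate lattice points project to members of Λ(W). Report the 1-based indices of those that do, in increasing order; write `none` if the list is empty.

Internal map: ζ^{3j} for j=0..3 gives (1,0), (−√2/2,√2/2), (0,−1), (√2/2,√2/2).
candidate 1: n = (-1, 0, -1, -1) → π⊥ ≈ (-1.707107, +0.292893); max(|x|,|y|,|x±y|/√2) = 1.707107 > 0.8 ⇒ ∉ W
candidate 2: n = (1, 0, 1, -1) → π⊥ ≈ (+0.292893, -1.707107); max(|x|,|y|,|x±y|/√2) = 1.707107 > 0.8 ⇒ ∉ W
candidate 3: n = (3, 3, -3, 3) → π⊥ ≈ (+3.000000, +7.242641); max(|x|,|y|,|x±y|/√2) = 7.242641 > 0.8 ⇒ ∉ W
candidate 4: n = (-3, 1, -3, -2) → π⊥ ≈ (-5.121320, +2.292893); max(|x|,|y|,|x±y|/√2) = 5.242641 > 0.8 ⇒ ∉ W
candidate 5: n = (0, 0, -1, -1) → π⊥ ≈ (-0.707107, +0.292893); max(|x|,|y|,|x±y|/√2) = 0.707107 ≤ 0.8 ⇒ ∈ W
candidate 6: n = (-1, 1, 1, 1) → π⊥ ≈ (-1.000000, +0.414214); max(|x|,|y|,|x±y|/√2) = 1.000000 > 0.8 ⇒ ∉ W

5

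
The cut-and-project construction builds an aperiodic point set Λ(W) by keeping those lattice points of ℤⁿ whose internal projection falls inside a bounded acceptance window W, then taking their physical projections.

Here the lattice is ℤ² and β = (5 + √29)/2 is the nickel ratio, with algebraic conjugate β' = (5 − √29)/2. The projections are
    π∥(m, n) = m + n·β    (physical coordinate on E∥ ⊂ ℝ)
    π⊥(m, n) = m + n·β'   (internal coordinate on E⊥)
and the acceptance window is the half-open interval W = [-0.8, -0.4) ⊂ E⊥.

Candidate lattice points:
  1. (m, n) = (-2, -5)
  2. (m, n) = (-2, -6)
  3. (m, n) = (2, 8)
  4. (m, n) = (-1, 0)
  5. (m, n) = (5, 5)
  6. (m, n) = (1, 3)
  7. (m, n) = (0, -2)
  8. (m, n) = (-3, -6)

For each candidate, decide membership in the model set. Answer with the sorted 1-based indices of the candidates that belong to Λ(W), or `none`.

β' = (5−√29)/2 ≈ -0.19258.
candidate 1: (m,n)=(-2,-5) → π∥ = -2-5·β ≈ -27.96291, π⊥ = -2-5·β' ≈ -1.03709 ∉ [-0.8, -0.4) ⇒ out
candidate 2: (m,n)=(-2,-6) → π∥ = -2-6·β ≈ -33.15549, π⊥ = -2-6·β' ≈ -0.84451 ∉ [-0.8, -0.4) ⇒ out
candidate 3: (m,n)=(2,8) → π∥ = 2+8·β ≈ 43.54066, π⊥ = 2+8·β' ≈ 0.45934 ∉ [-0.8, -0.4) ⇒ out
candidate 4: (m,n)=(-1,0) → π∥ = -1+0·β ≈ -1.00000, π⊥ = -1+0·β' ≈ -1.00000 ∉ [-0.8, -0.4) ⇒ out
candidate 5: (m,n)=(5,5) → π∥ = 5+5·β ≈ 30.96291, π⊥ = 5+5·β' ≈ 4.03709 ∉ [-0.8, -0.4) ⇒ out
candidate 6: (m,n)=(1,3) → π∥ = 1+3·β ≈ 16.57775, π⊥ = 1+3·β' ≈ 0.42225 ∉ [-0.8, -0.4) ⇒ out
candidate 7: (m,n)=(0,-2) → π∥ = 0-2·β ≈ -10.38516, π⊥ = 0-2·β' ≈ 0.38516 ∉ [-0.8, -0.4) ⇒ out
candidate 8: (m,n)=(-3,-6) → π∥ = -3-6·β ≈ -34.15549, π⊥ = -3-6·β' ≈ -1.84451 ∉ [-0.8, -0.4) ⇒ out

none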